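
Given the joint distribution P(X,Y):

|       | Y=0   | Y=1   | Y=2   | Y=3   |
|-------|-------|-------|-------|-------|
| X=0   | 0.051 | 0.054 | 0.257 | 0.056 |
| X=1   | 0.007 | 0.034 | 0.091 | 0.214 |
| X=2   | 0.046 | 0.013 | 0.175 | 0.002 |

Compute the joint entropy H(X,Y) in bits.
2.9334 bits

H(X,Y) = -Σ_{x,y} P(x,y) log₂ P(x,y). Per-cell terms -P(x,y)·log₂P(x,y):
  X=0: 0.21896, 0.22739, 0.50376, 0.23287
  X=1: 0.05011, 0.16586, 0.31468, 0.47600
  X=2: 0.20434, 0.08145, 0.44005, 0.01793
Sum of the 12 terms: H(X,Y) = 2.9334 bits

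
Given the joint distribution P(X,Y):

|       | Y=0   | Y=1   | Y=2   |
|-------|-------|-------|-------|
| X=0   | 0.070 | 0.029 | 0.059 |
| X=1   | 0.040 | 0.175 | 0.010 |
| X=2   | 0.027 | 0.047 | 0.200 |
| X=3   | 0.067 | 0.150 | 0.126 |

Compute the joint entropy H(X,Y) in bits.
3.2106 bits

H(X,Y) = -Σ_{x,y} P(x,y) log₂ P(x,y). Per-cell terms -P(x,y)·log₂P(x,y):
  X=0: 0.26856, 0.14813, 0.24091
  X=1: 0.18575, 0.44005, 0.06644
  X=2: 0.14069, 0.20733, 0.46439
  X=3: 0.26128, 0.41054, 0.37655
Sum of the 12 terms: H(X,Y) = 3.2106 bits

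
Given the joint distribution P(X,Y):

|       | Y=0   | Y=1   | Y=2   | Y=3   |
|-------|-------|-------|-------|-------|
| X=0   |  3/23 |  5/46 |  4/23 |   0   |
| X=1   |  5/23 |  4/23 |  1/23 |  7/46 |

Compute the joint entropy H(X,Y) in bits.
2.6977 bits

H(X,Y) = -Σ_{x,y} P(x,y) log₂ P(x,y). Per-cell terms -P(x,y)·log₂P(x,y):
  X=0: 0.3833, 0.3480, 0.4389, 0.0000
  X=1: 0.4786, 0.4389, 0.1967, 0.4133
  (cells with P = 0 contribute 0)
Sum of the 8 terms: H(X,Y) = 2.6977 bits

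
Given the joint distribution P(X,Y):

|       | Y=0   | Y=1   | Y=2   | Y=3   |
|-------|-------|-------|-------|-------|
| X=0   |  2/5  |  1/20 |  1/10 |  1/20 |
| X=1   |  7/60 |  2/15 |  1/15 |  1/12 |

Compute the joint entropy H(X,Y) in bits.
2.6016 bits

H(X,Y) = -Σ_{x,y} P(x,y) log₂ P(x,y). Per-cell terms -P(x,y)·log₂P(x,y):
  X=0: 0.5288, 0.2161, 0.3322, 0.2161
  X=1: 0.3616, 0.3876, 0.2605, 0.2987
Sum of the 8 terms: H(X,Y) = 2.6016 bits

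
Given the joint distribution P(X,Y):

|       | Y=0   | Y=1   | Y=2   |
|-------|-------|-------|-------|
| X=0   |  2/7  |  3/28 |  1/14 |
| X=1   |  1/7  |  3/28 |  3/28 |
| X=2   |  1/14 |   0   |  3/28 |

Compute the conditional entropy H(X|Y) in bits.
1.3498 bits

H(X|Y) = H(X,Y) - H(Y)

H(X,Y) = -Σ_{x,y} P(x,y) log₂ P(x,y). Per-cell terms -P(x,y)·log₂P(x,y):
  X=0: 0.51639, 0.34526, 0.27195
  X=1: 0.40105, 0.34526, 0.34526
  X=2: 0.27195, 0.00000, 0.34526
  (cells with P = 0 contribute 0)
Sum of the 9 terms: H(X,Y) = 2.8424 bits

Marginal of Y (column sums):
  P(Y=0) = 2/7 + 1/7 + 1/14 = 1/2
  P(Y=1) = 3/28 + 3/28 + 0 = 3/14
  P(Y=2) = 1/14 + 3/28 + 3/28 = 2/7
H(Y) = -[(1/2)·log₂(1/2) + (3/14)·log₂(3/14) + (2/7)·log₂(2/7)]
  = 0.50000 + 0.47623 + 0.51639 = 1.4926 bits

H(X|Y) = H(X,Y) - H(Y) = 2.8424 - 1.4926 = 1.3498 bits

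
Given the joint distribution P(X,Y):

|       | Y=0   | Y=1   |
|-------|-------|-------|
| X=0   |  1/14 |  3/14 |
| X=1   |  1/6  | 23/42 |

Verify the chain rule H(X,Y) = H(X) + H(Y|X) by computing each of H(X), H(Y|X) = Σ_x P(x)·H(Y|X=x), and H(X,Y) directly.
H(X) = 0.8631 bits, H(Y|X) = 0.7916 bits, H(X,Y) = 1.6548 bits

Marginal of X (row sums):
  P(X=0) = 1/14 + 3/14 = 2/7
  P(X=1) = 1/6 + 23/42 = 5/7
H(X) = -[(2/7)·log₂(2/7) + (5/7)·log₂(5/7)]
  = 0.51639 + 0.34673 = 0.8631 bits

H(Y|X) = Σ_x P(x)·H(Y|X=x):
  X=0: P(X=0) = 2/7, P(Y|X=0) = (1/4, 3/4) → H(Y|X=0) = 0.81128
  X=1: P(X=1) = 5/7, P(Y|X=1) = (7/30, 23/30) → H(Y|X=1) = 0.78378
H(Y|X) = (2/7)·0.81128 + (5/7)·0.78378 = 0.7916 bits

H(X,Y) = -Σ_{x,y} P(x,y) log₂ P(x,y). Per-cell terms -P(x,y)·log₂P(x,y):
  X=0: 0.27195, 0.47623
  X=1: 0.43083, 0.47575
Sum of the 4 terms: H(X,Y) = 1.6548 bits

Chain rule check:
  H(X) + H(Y|X) = 0.8631 + 0.7916 = 1.6547 bits
  H(X,Y) = 1.6548 bits
✓ Chain rule verified (Δ = 0.0001 is 4-dp rounding noise: each of the three values was rounded independently).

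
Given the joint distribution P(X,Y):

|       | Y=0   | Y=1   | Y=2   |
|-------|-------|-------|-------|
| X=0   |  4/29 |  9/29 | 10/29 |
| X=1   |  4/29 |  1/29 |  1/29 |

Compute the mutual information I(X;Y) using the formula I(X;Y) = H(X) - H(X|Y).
0.1312 bits

I(X;Y) = H(X) - H(X|Y)

Marginal of X (row sums):
  P(X=0) = 4/29 + 9/29 + 10/29 = 23/29
  P(X=1) = 4/29 + 1/29 + 1/29 = 6/29
H(X) = -[(23/29)·log₂(23/29) + (6/29)·log₂(6/29)]
  = 0.2652 + 0.4703 = 0.7355 bits

Marginal of Y (column sums):
  P(Y=0) = 4/29 + 4/29 = 8/29
  P(Y=1) = 9/29 + 1/29 = 10/29
  P(Y=2) = 10/29 + 1/29 = 11/29
H(X|Y) = Σ_y P(y)·H(X|Y=y):
  Y=0: P(Y=0) = 8/29, P(X|Y=0) = (1/2, 1/2) → H(X|Y=0) = 1.0000
  Y=1: P(Y=1) = 10/29, P(X|Y=1) = (9/10, 1/10) → H(X|Y=1) = 0.4690
  Y=2: P(Y=2) = 11/29, P(X|Y=2) = (10/11, 1/11) → H(X|Y=2) = 0.4395
H(X|Y) = (8/29)·1.0000 + (10/29)·0.4690 + (11/29)·0.4395 = 0.6043 bits

I(X;Y) = H(X) - H(X|Y) = 0.7355 - 0.6043 = 0.1312 bits

Cross-check via I(X;Y) = H(X) + H(Y) - H(X,Y): computing H(Y) from the column sums and H(X,Y) from the 6 cells in the same way gives H(Y) = 1.5727 bits and H(X,Y) = 2.1770 bits, so
I(X;Y) = 0.7355 + 1.5727 - 2.1770 = 0.1312 bits ✓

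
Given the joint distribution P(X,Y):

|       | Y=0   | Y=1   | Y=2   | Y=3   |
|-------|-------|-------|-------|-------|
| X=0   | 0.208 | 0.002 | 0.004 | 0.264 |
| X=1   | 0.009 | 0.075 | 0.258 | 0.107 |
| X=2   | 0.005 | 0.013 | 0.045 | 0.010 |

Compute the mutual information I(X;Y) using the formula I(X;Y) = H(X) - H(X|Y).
0.5451 bits

I(X;Y) = H(X) - H(X|Y)

Marginal of X (row sums):
  P(X=0) = 0.208 + 0.002 + 0.004 + 0.264 = 0.478
  P(X=1) = 0.009 + 0.075 + 0.258 + 0.107 = 0.449
  P(X=2) = 0.005 + 0.013 + 0.045 + 0.010 = 0.073
H(X) = -[0.478·log₂(0.478) + 0.449·log₂(0.449) + 0.073·log₂(0.073)]
  = 0.50903 + 0.51869 + 0.27565 = 1.30337 bits

Marginal of Y (column sums):
  P(Y=0) = 0.208 + 0.009 + 0.005 = 0.222
  P(Y=1) = 0.002 + 0.075 + 0.013 = 0.090
  P(Y=2) = 0.004 + 0.258 + 0.045 = 0.307
  P(Y=3) = 0.264 + 0.107 + 0.010 = 0.381
H(X|Y) = Σ_y P(y)·H(X|Y=y):
  Y=0: P(Y=0) = 0.222, P(X|Y=0) = (104/111, 3/74, 5/222) → H(X|Y=0) = 0.39878
  Y=1: P(Y=1) = 0.090, P(X|Y=1) = (1/45, 5/6, 13/90) → H(X|Y=1) = 0.74444
  Y=2: P(Y=2) = 0.307, P(X|Y=2) = (4/307, 258/307, 45/307) → H(X|Y=2) = 0.69848
  Y=3: P(Y=3) = 0.381, P(X|Y=3) = (88/127, 107/381, 10/381) → H(X|Y=3) = 1.01912
H(X|Y) = 0.222·0.39878 + 0.090·0.74444 + 0.307·0.69848 + 0.381·1.01912 = 0.75825 bits

I(X;Y) = H(X) - H(X|Y) = 1.30337 - 0.75825 = 0.5451 bits

Cross-check via I(X;Y) = H(X) + H(Y) - H(X,Y): computing H(Y) from the column sums and H(X,Y) from the 12 cells in the same way gives H(Y) = 1.84813 bits and H(X,Y) = 2.60638 bits, so
I(X;Y) = 1.30337 + 1.84813 - 2.60638 = 0.5451 bits ✓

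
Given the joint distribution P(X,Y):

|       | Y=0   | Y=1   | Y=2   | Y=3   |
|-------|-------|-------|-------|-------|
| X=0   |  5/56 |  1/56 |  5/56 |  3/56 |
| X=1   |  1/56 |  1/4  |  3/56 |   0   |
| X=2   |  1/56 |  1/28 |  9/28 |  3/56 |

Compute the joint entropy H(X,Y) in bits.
2.8101 bits

H(X,Y) = -Σ_{x,y} P(x,y) log₂ P(x,y). Per-cell terms -P(x,y)·log₂P(x,y):
  X=0: 0.3112, 0.1037, 0.3112, 0.2262
  X=1: 0.1037, 0.5000, 0.2262, 0.0000
  X=2: 0.1037, 0.1717, 0.5263, 0.2262
  (cells with P = 0 contribute 0)
Sum of the 12 terms: H(X,Y) = 2.8101 bits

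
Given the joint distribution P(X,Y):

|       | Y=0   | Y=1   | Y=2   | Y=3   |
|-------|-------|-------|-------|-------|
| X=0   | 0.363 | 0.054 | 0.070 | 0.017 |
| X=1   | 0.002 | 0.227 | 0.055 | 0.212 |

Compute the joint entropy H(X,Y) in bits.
2.3347 bits

H(X,Y) = -Σ_{x,y} P(x,y) log₂ P(x,y). Per-cell terms -P(x,y)·log₂P(x,y):
  X=0: 0.53069, 0.22739, 0.26856, 0.09993
  X=1: 0.01793, 0.48561, 0.23014, 0.47443
Sum of the 8 terms: H(X,Y) = 2.3347 bits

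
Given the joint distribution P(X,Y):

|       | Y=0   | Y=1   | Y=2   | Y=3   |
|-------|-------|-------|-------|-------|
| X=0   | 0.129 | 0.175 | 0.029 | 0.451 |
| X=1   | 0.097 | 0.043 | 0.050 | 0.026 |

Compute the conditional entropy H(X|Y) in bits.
0.5994 bits

H(X|Y) = H(X,Y) - H(Y)

H(X,Y) = -Σ_{x,y} P(x,y) log₂ P(x,y). Per-cell terms -P(x,y)·log₂P(x,y):
  X=0: 0.3811, 0.4401, 0.1481, 0.5181
  X=1: 0.3265, 0.1952, 0.2161, 0.1369
Sum of the 8 terms: H(X,Y) = 2.3621 bits

Marginal of Y (column sums):
  P(Y=0) = 0.129 + 0.097 = 0.226
  P(Y=1) = 0.175 + 0.043 = 0.218
  P(Y=2) = 0.029 + 0.050 = 0.079
  P(Y=3) = 0.451 + 0.026 = 0.477
H(Y) = -[0.226·log₂(0.226) + 0.218·log₂(0.218) + 0.079·log₂(0.079) + 0.477·log₂(0.477)]
  = 0.4849 + 0.4791 + 0.2893 + 0.5094 = 1.7627 bits

H(X|Y) = H(X,Y) - H(Y) = 2.3621 - 1.7627 = 0.5994 bits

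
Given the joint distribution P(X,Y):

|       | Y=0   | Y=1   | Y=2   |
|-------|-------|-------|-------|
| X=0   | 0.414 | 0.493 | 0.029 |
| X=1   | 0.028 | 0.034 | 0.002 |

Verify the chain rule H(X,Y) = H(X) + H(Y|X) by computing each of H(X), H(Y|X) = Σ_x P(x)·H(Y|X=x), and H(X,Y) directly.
H(X) = 0.3431 bits, H(Y|X) = 1.1630 bits, H(X,Y) = 1.5061 bits

Marginal of X (row sums):
  P(X=0) = 0.414 + 0.493 + 0.029 = 0.936
  P(X=1) = 0.028 + 0.034 + 0.002 = 0.064
H(X) = -[0.936·log₂(0.936) + 0.064·log₂(0.064)]
  = 0.08931 + 0.25381 = 0.3431 bits

H(Y|X) = Σ_x P(x)·H(Y|X=x):
  X=0: P(X=0) = 0.936, P(Y|X=0) = (23/52, 493/936, 29/936) → H(Y|X=0) = 1.16300
  X=1: P(X=1) = 0.064, P(Y|X=1) = (7/16, 17/32, 1/32) → H(Y|X=1) = 1.16282
H(Y|X) = 0.936·1.16300 + 0.064·1.16282 = 1.1630 bits

H(X,Y) = -Σ_{x,y} P(x,y) log₂ P(x,y). Per-cell terms -P(x,y)·log₂P(x,y):
  X=0: 0.52673, 0.50303, 0.14813
  X=1: 0.14444, 0.16586, 0.01793
Sum of the 6 terms: H(X,Y) = 1.5061 bits

Chain rule check:
  H(X) + H(Y|X) = 0.3431 + 1.1630 = 1.5061 bits
  H(X,Y) = 1.5061 bits
✓ Chain rule verified.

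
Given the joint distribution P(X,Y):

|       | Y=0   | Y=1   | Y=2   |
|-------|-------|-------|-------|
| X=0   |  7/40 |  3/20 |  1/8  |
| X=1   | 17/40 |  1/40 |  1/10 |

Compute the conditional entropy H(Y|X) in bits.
1.2227 bits

H(Y|X) = H(X,Y) - H(X)

H(X,Y) = -Σ_{x,y} P(x,y) log₂ P(x,y). Per-cell terms -P(x,y)·log₂P(x,y):
  X=0: 0.44005, 0.41054, 0.37500
  X=1: 0.52465, 0.13305, 0.33219
Sum of the 6 terms: H(X,Y) = 2.2155 bits

Marginal of X (row sums):
  P(X=0) = 7/40 + 3/20 + 1/8 = 9/20
  P(X=1) = 17/40 + 1/40 + 1/10 = 11/20
H(X) = -[(9/20)·log₂(9/20) + (11/20)·log₂(11/20)]
  = 0.51840 + 0.47437 = 0.9928 bits

H(Y|X) = H(X,Y) - H(X) = 2.2155 - 0.9928 = 1.2227 bits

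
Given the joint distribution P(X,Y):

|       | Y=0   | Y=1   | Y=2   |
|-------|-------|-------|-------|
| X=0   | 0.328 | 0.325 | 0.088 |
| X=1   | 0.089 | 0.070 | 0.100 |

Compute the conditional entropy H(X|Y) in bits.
0.7656 bits

H(X|Y) = H(X,Y) - H(Y)

H(X,Y) = -Σ_{x,y} P(x,y) log₂ P(x,y). Per-cell terms -P(x,y)·log₂P(x,y):
  X=0: 0.52750, 0.52698, 0.30856
  X=1: 0.31061, 0.26856, 0.33219
Sum of the 6 terms: H(X,Y) = 2.2744 bits

Marginal of Y (column sums):
  P(Y=0) = 0.328 + 0.089 = 0.417
  P(Y=1) = 0.325 + 0.070 = 0.395
  P(Y=2) = 0.088 + 0.100 = 0.188
H(Y) = -[0.417·log₂(0.417) + 0.395·log₂(0.395) + 0.188·log₂(0.188)]
  = 0.52620 + 0.52933 + 0.45330 = 1.5088 bits

H(X|Y) = H(X,Y) - H(Y) = 2.2744 - 1.5088 = 0.7656 bits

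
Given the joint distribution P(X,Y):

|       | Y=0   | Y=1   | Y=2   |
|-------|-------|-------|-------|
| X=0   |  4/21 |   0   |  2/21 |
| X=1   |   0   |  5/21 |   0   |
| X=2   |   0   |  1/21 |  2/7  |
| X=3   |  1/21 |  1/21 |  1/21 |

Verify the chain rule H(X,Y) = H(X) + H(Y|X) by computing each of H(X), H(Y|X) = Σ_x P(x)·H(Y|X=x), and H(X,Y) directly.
H(X) = 1.9387 bits, H(Y|X) = 0.6860 bits, H(X,Y) = 2.6247 bits

Marginal of X (row sums):
  P(X=0) = 4/21 + 0 + 2/21 = 2/7
  P(X=1) = 0 + 5/21 + 0 = 5/21
  P(X=2) = 0 + 1/21 + 2/7 = 1/3
  P(X=3) = 1/21 + 1/21 + 1/21 = 1/7
H(X) = -[(2/7)·log₂(2/7) + (5/21)·log₂(5/21) + (1/3)·log₂(1/3) + (1/7)·log₂(1/7)]
  = 0.51639 + 0.49295 + 0.52832 + 0.40105 = 1.9387 bits

H(Y|X) = Σ_x P(x)·H(Y|X=x):
  X=0: P(X=0) = 2/7, P(Y|X=0) = (2/3, 0, 1/3) → H(Y|X=0) = 0.91830
  X=1: P(X=1) = 5/21, P(Y|X=1) = (0, 1, 0) → H(Y|X=1) = 0.00000
  X=2: P(X=2) = 1/3, P(Y|X=2) = (0, 1/7, 6/7) → H(Y|X=2) = 0.59167
  X=3: P(X=3) = 1/7, P(Y|X=3) = (1/3, 1/3, 1/3) → H(Y|X=3) = 1.58496
H(Y|X) = (2/7)·0.91830 + (5/21)·0.00000 + (1/3)·0.59167 + (1/7)·1.58496 = 0.6860 bits

H(X,Y) = -Σ_{x,y} P(x,y) log₂ P(x,y). Per-cell terms -P(x,y)·log₂P(x,y):
  X=0: 0.45568, 0.00000, 0.32308
  X=1: 0.00000, 0.49295, 0.00000
  X=2: 0.00000, 0.20916, 0.51639
  X=3: 0.20916, 0.20916, 0.20916
  (cells with P = 0 contribute 0)
Sum of the 12 terms: H(X,Y) = 2.6247 bits

Chain rule check:
  H(X) + H(Y|X) = 1.9387 + 0.6860 = 2.6247 bits
  H(X,Y) = 2.6247 bits
✓ Chain rule verified.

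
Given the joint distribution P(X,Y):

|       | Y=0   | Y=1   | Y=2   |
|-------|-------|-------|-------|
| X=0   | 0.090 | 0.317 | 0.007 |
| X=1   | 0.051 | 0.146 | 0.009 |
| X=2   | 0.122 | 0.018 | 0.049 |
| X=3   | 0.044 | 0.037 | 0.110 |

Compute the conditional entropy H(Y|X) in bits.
1.0792 bits

H(Y|X) = H(X,Y) - H(X)

H(X,Y) = -Σ_{x,y} P(x,y) log₂ P(x,y). Per-cell terms -P(x,y)·log₂P(x,y):
  X=0: 0.31265, 0.52541, 0.05011
  X=1: 0.21896, 0.40529, 0.06116
  X=2: 0.37028, 0.10433, 0.21320
  X=3: 0.19828, 0.17598, 0.35029
Sum of the 12 terms: H(X,Y) = 2.9859 bits

Marginal of X (row sums):
  P(X=0) = 0.090 + 0.317 + 0.007 = 0.414
  P(X=1) = 0.051 + 0.146 + 0.009 = 0.206
  P(X=2) = 0.122 + 0.018 + 0.049 = 0.189
  P(X=3) = 0.044 + 0.037 + 0.110 = 0.191
H(X) = -[0.414·log₂(0.414) + 0.206·log₂(0.206) + 0.189·log₂(0.189) + 0.191·log₂(0.191)]
  = 0.52673 + 0.46953 + 0.45427 + 0.45618 = 1.9067 bits

H(Y|X) = H(X,Y) - H(X) = 2.9859 - 1.9067 = 1.0792 bits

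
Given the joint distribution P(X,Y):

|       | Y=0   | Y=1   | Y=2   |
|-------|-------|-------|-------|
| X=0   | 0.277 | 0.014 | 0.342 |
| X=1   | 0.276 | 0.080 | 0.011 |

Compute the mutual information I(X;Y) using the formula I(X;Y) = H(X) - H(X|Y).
0.2676 bits

I(X;Y) = H(X) - H(X|Y)

Marginal of X (row sums):
  P(X=0) = 0.277 + 0.014 + 0.342 = 0.633
  P(X=1) = 0.276 + 0.080 + 0.011 = 0.367
H(X) = -[0.633·log₂(0.633) + 0.367·log₂(0.367)]
  = 0.4176 + 0.5307 = 0.9483 bits

Marginal of Y (column sums):
  P(Y=0) = 0.277 + 0.276 = 0.553
  P(Y=1) = 0.014 + 0.080 = 0.094
  P(Y=2) = 0.342 + 0.011 = 0.353
H(X|Y) = Σ_y P(y)·H(X|Y=y):
  Y=0: P(Y=0) = 0.553, P(X|Y=0) = (277/553, 276/553) → H(X|Y=0) = 1.0000
  Y=1: P(Y=1) = 0.094, P(X|Y=1) = (7/47, 40/47) → H(X|Y=1) = 0.6072
  Y=2: P(Y=2) = 0.353, P(X|Y=2) = (342/353, 11/353) → H(X|Y=2) = 0.2002
H(X|Y) = 0.553·1.0000 + 0.094·0.6072 + 0.353·0.2002 = 0.6807 bits

I(X;Y) = H(X) - H(X|Y) = 0.9483 - 0.6807 = 0.2676 bits

Cross-check via I(X;Y) = H(X) + H(Y) - H(X,Y): computing H(Y) from the column sums and H(X,Y) from the 6 cells in the same way gives H(Y) = 1.3236 bits and H(X,Y) = 2.0043 bits, so
I(X;Y) = 0.9483 + 1.3236 - 2.0043 = 0.2676 bits ✓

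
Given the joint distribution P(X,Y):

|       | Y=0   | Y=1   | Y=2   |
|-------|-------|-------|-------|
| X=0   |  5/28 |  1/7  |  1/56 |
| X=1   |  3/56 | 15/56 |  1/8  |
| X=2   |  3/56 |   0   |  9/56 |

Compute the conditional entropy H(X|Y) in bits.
1.1431 bits

H(X|Y) = H(X,Y) - H(Y)

H(X,Y) = -Σ_{x,y} P(x,y) log₂ P(x,y). Per-cell terms -P(x,y)·log₂P(x,y):
  X=0: 0.44383, 0.40105, 0.10370
  X=1: 0.22620, 0.50905, 0.37500
  X=2: 0.22620, 0.00000, 0.42387
  (cells with P = 0 contribute 0)
Sum of the 9 terms: H(X,Y) = 2.7089 bits

Marginal of Y (column sums):
  P(Y=0) = 5/28 + 3/56 + 3/56 = 2/7
  P(Y=1) = 1/7 + 15/56 + 0 = 23/56
  P(Y=2) = 1/56 + 1/8 + 9/56 = 17/56
H(Y) = -[(2/7)·log₂(2/7) + (23/56)·log₂(23/56) + (17/56)·log₂(17/56)]
  = 0.51639 + 0.52727 + 0.52211 = 1.5658 bits

H(X|Y) = H(X,Y) - H(Y) = 2.7089 - 1.5658 = 1.1431 bits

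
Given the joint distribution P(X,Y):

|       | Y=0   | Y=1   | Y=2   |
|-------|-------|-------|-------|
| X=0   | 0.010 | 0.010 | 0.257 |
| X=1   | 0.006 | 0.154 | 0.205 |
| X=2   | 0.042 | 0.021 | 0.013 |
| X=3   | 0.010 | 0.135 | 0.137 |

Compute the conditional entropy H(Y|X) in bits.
0.9639 bits

H(Y|X) = H(X,Y) - H(X)

H(X,Y) = -Σ_{x,y} P(x,y) log₂ P(x,y). Per-cell terms -P(x,y)·log₂P(x,y):
  X=0: 0.06644, 0.06644, 0.50376
  X=1: 0.04428, 0.41565, 0.46869
  X=2: 0.19209, 0.11704, 0.08145
  X=3: 0.06644, 0.39001, 0.39288
Sum of the 12 terms: H(X,Y) = 2.8052 bits

Marginal of X (row sums):
  P(X=0) = 0.010 + 0.010 + 0.257 = 0.277
  P(X=1) = 0.006 + 0.154 + 0.205 = 0.365
  P(X=2) = 0.042 + 0.021 + 0.013 = 0.076
  P(X=3) = 0.010 + 0.135 + 0.137 = 0.282
H(X) = -[0.277·log₂(0.277) + 0.365·log₂(0.365) + 0.076·log₂(0.076) + 0.282·log₂(0.282)]
  = 0.51302 + 0.53072 + 0.28256 + 0.51500 = 1.8413 bits

H(Y|X) = H(X,Y) - H(X) = 2.8052 - 1.8413 = 0.9639 bits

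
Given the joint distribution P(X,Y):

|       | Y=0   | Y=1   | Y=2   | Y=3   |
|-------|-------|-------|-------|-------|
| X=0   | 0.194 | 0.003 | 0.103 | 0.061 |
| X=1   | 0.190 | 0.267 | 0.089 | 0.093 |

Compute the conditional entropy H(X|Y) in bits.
0.7482 bits

H(X|Y) = H(X,Y) - H(Y)

H(X,Y) = -Σ_{x,y} P(x,y) log₂ P(x,y). Per-cell terms -P(x,y)·log₂P(x,y):
  X=0: 0.45898, 0.02514, 0.33777, 0.24614
  X=1: 0.45523, 0.50866, 0.31061, 0.31868
Sum of the 8 terms: H(X,Y) = 2.6612 bits

Marginal of Y (column sums):
  P(Y=0) = 0.194 + 0.190 = 0.384
  P(Y=1) = 0.003 + 0.267 = 0.270
  P(Y=2) = 0.103 + 0.089 = 0.192
  P(Y=3) = 0.061 + 0.093 = 0.154
H(Y) = -[0.384·log₂(0.384) + 0.270·log₂(0.270) + 0.192·log₂(0.192) + 0.154·log₂(0.154)]
  = 0.53024 + 0.51002 + 0.45712 + 0.41565 = 1.9130 bits

H(X|Y) = H(X,Y) - H(Y) = 2.6612 - 1.9130 = 0.7482 bits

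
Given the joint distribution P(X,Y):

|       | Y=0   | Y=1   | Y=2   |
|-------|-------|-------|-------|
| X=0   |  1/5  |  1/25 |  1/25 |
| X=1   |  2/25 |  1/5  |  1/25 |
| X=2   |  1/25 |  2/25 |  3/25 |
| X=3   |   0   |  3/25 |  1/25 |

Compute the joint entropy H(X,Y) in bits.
3.1747 bits

H(X,Y) = -Σ_{x,y} P(x,y) log₂ P(x,y). Per-cell terms -P(x,y)·log₂P(x,y):
  X=0: 0.46439, 0.18575, 0.18575
  X=1: 0.29151, 0.46439, 0.18575
  X=2: 0.18575, 0.29151, 0.36707
  X=3: 0.00000, 0.36707, 0.18575
  (cells with P = 0 contribute 0)
Sum of the 12 terms: H(X,Y) = 3.1747 bits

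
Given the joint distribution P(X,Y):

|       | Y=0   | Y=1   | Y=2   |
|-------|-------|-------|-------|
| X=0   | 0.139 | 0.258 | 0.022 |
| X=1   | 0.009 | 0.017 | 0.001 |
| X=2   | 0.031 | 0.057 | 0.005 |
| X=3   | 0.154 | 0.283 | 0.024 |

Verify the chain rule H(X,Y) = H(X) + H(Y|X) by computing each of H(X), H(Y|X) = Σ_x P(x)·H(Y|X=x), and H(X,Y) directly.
H(X) = 1.5002 bits, H(Y|X) = 1.1813 bits, H(X,Y) = 2.6815 bits

Marginal of X (row sums):
  P(X=0) = 0.139 + 0.258 + 0.022 = 0.419
  P(X=1) = 0.009 + 0.017 + 0.001 = 0.027
  P(X=2) = 0.031 + 0.057 + 0.005 = 0.093
  P(X=3) = 0.154 + 0.283 + 0.024 = 0.461
H(X) = -[0.419·log₂(0.419) + 0.027·log₂(0.027) + 0.093·log₂(0.093) + 0.461·log₂(0.461)]
  = 0.5258 + 0.1407 + 0.3187 + 0.5150 = 1.5002 bits

H(Y|X) = Σ_x P(x)·H(Y|X=x):
  X=0: P(X=0) = 0.419, P(Y|X=0) = (139/419, 258/419, 22/419) → H(Y|X=0) = 1.1821
  X=1: P(X=1) = 0.027, P(Y|X=1) = (1/3, 17/27, 1/27) → H(Y|X=1) = 1.1247
  X=2: P(X=2) = 0.093, P(Y|X=2) = (1/3, 19/31, 5/93) → H(Y|X=2) = 1.1879
  X=3: P(X=3) = 0.461, P(Y|X=3) = (154/461, 283/461, 24/461) → H(Y|X=3) = 1.1825
H(Y|X) = 0.419·1.1821 + 0.027·1.1247 + 0.093·1.1879 + 0.461·1.1825 = 1.1813 bits

H(X,Y) = -Σ_{x,y} P(x,y) log₂ P(x,y). Per-cell terms -P(x,y)·log₂P(x,y):
  X=0: 0.3957, 0.5043, 0.1211
  X=1: 0.0612, 0.0999, 0.0100
  X=2: 0.1554, 0.2356, 0.0382
  X=3: 0.4156, 0.5154, 0.1291
Sum of the 12 terms: H(X,Y) = 2.6815 bits

Chain rule check:
  H(X) + H(Y|X) = 1.5002 + 1.1813 = 2.6815 bits
  H(X,Y) = 2.6815 bits
✓ Chain rule verified.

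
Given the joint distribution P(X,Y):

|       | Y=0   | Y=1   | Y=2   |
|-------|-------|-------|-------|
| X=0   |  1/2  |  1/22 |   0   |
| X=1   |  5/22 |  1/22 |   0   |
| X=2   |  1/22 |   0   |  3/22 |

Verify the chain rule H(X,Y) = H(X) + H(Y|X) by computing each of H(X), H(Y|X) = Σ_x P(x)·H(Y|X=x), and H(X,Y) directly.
H(X) = 1.4354 bits, H(Y|X) = 0.5505 bits, H(X,Y) = 1.9859 bits

Marginal of X (row sums):
  P(X=0) = 1/2 + 1/22 + 0 = 6/11
  P(X=1) = 5/22 + 1/22 + 0 = 3/11
  P(X=2) = 1/22 + 0 + 3/22 = 2/11
H(X) = -[(6/11)·log₂(6/11) + (3/11)·log₂(3/11) + (2/11)·log₂(2/11)]
  = 0.4770 + 0.5112 + 0.4472 = 1.4354 bits

H(Y|X) = Σ_x P(x)·H(Y|X=x):
  X=0: P(X=0) = 6/11, P(Y|X=0) = (11/12, 1/12, 0) → H(Y|X=0) = 0.4138
  X=1: P(X=1) = 3/11, P(Y|X=1) = (5/6, 1/6, 0) → H(Y|X=1) = 0.6500
  X=2: P(X=2) = 2/11, P(Y|X=2) = (1/4, 0, 3/4) → H(Y|X=2) = 0.8113
H(Y|X) = (6/11)·0.4138 + (3/11)·0.6500 + (2/11)·0.8113 = 0.5505 bits

H(X,Y) = -Σ_{x,y} P(x,y) log₂ P(x,y). Per-cell terms -P(x,y)·log₂P(x,y):
  X=0: 0.5000, 0.2027, 0.0000
  X=1: 0.4858, 0.2027, 0.0000
  X=2: 0.2027, 0.0000, 0.3920
  (cells with P = 0 contribute 0)
Sum of the 9 terms: H(X,Y) = 1.9859 bits

Chain rule check:
  H(X) + H(Y|X) = 1.4354 + 0.5505 = 1.9859 bits
  H(X,Y) = 1.9859 bits
✓ Chain rule verified.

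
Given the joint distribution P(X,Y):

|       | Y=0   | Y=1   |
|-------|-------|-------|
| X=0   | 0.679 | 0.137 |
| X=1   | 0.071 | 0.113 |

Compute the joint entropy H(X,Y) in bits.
1.3985 bits

H(X,Y) = -Σ_{x,y} P(x,y) log₂ P(x,y). Per-cell terms -P(x,y)·log₂P(x,y):
  X=0: 0.3792, 0.3929
  X=1: 0.2709, 0.3555
Sum of the 4 terms: H(X,Y) = 1.3985 bits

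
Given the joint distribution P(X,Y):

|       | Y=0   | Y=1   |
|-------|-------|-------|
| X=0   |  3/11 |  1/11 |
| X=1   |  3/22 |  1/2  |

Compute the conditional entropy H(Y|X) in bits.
0.7720 bits

H(Y|X) = H(X,Y) - H(X)

H(X,Y) = -Σ_{x,y} P(x,y) log₂ P(x,y). Per-cell terms -P(x,y)·log₂P(x,y):
  X=0: 0.5112, 0.3145
  X=1: 0.3920, 0.5000
Sum of the 4 terms: H(X,Y) = 1.7177 bits

Marginal of X (row sums):
  P(X=0) = 3/11 + 1/11 = 4/11
  P(X=1) = 3/22 + 1/2 = 7/11
H(X) = -[(4/11)·log₂(4/11) + (7/11)·log₂(7/11)]
  = 0.5307 + 0.4150 = 0.9457 bits

H(Y|X) = H(X,Y) - H(X) = 1.7177 - 0.9457 = 0.7720 bits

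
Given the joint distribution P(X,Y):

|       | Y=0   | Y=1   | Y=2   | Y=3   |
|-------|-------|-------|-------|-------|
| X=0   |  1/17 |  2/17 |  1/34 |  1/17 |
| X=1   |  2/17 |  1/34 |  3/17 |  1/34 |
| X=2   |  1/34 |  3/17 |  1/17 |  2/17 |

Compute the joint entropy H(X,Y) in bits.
3.2928 bits

H(X,Y) = -Σ_{x,y} P(x,y) log₂ P(x,y). Per-cell terms -P(x,y)·log₂P(x,y):
  X=0: 0.24044, 0.36323, 0.14963, 0.24044
  X=1: 0.36323, 0.14963, 0.44162, 0.14963
  X=2: 0.14963, 0.44162, 0.24044, 0.36323
Sum of the 12 terms: H(X,Y) = 3.2928 bits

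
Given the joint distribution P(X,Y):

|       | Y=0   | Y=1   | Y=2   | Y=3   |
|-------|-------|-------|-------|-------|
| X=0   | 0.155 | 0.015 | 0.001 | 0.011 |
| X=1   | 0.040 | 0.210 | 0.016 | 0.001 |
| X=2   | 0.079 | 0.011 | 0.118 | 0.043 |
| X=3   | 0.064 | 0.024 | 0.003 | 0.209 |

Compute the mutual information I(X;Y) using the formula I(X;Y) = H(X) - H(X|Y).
0.7601 bits

I(X;Y) = H(X) - H(X|Y)

Marginal of X (row sums):
  P(X=0) = 0.155 + 0.015 + 0.001 + 0.011 = 0.182
  P(X=1) = 0.040 + 0.210 + 0.016 + 0.001 = 0.267
  P(X=2) = 0.079 + 0.011 + 0.118 + 0.043 = 0.251
  P(X=3) = 0.064 + 0.024 + 0.003 + 0.209 = 0.300
H(X) = -[0.182·log₂(0.182) + 0.267·log₂(0.267) + 0.251·log₂(0.251) + 0.300·log₂(0.300)]
  = 0.447354 + 0.508659 + 0.500554 + 0.521090 = 1.97766 bits

Marginal of Y (column sums):
  P(Y=0) = 0.155 + 0.040 + 0.079 + 0.064 = 0.338
  P(Y=1) = 0.015 + 0.210 + 0.011 + 0.024 = 0.260
  P(Y=2) = 0.001 + 0.016 + 0.118 + 0.003 = 0.138
  P(Y=3) = 0.011 + 0.001 + 0.043 + 0.209 = 0.264
H(X|Y) = Σ_y P(y)·H(X|Y=y):
  Y=0: P(Y=0) = 0.338, P(X|Y=0) = (155/338, 20/169, 79/338, 32/169) → H(X|Y=0) = 1.824918
  Y=1: P(Y=1) = 0.260, P(X|Y=1) = (3/52, 21/26, 11/260, 6/65) → H(X|Y=1) = 0.996646
  Y=2: P(Y=2) = 0.138, P(X|Y=2) = (1/138, 8/69, 59/69, 1/46) → H(X|Y=2) = 0.725142
  Y=3: P(Y=3) = 0.264, P(X|Y=3) = (1/24, 1/264, 43/264, 19/24) → H(X|Y=3) = 0.914768
H(X|Y) = 0.338·1.824918 + 0.260·0.996646 + 0.138·0.725142 + 0.264·0.914768 = 1.21752 bits

I(X;Y) = H(X) - H(X|Y) = 1.97766 - 1.21752 = 0.7601 bits

Cross-check via I(X;Y) = H(X) + H(Y) - H(X,Y): computing H(Y) from the column sums and H(X,Y) from the 16 cells in the same way gives H(Y) = 1.93577 bits and H(X,Y) = 3.15329 bits, so
I(X;Y) = 1.97766 + 1.93577 - 3.15329 = 0.7601 bits ✓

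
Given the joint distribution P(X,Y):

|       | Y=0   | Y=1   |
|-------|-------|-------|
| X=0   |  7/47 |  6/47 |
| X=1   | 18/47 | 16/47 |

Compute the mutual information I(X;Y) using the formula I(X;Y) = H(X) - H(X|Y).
0.0000 bits

I(X;Y) = H(X) - H(X|Y)

Marginal of X (row sums):
  P(X=0) = 7/47 + 6/47 = 13/47
  P(X=1) = 18/47 + 16/47 = 34/47
H(X) = -[(13/47)·log₂(13/47) + (34/47)·log₂(34/47)]
  = 0.512850 + 0.337921 = 0.850771 bits

Marginal of Y (column sums):
  P(Y=0) = 7/47 + 18/47 = 25/47
  P(Y=1) = 6/47 + 16/47 = 22/47
H(X|Y) = Σ_y P(y)·H(X|Y=y):
  Y=0: P(Y=0) = 25/47, P(X|Y=0) = (7/25, 18/25) → H(X|Y=0) = 0.855451
  Y=1: P(Y=1) = 22/47, P(X|Y=1) = (3/11, 8/11) → H(X|Y=1) = 0.845351
H(X|Y) = (25/47)·0.855451 + (22/47)·0.845351 = 0.850723 bits

I(X;Y) = H(X) - H(X|Y) = 0.850771 - 0.850723 = 0.0000 bits

Cross-check via I(X;Y) = H(X) + H(Y) - H(X,Y): computing H(Y) from the column sums and H(X,Y) from the 4 cells in the same way gives H(Y) = 0.997059 bits and H(X,Y) = 1.847782 bits, so
I(X;Y) = 0.850771 + 0.997059 - 1.847782 = 0.0000 bits ✓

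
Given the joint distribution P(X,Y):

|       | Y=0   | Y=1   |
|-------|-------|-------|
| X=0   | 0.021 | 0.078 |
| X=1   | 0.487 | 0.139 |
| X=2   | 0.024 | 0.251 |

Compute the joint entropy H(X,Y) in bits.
1.9350 bits

H(X,Y) = -Σ_{x,y} P(x,y) log₂ P(x,y). Per-cell terms -P(x,y)·log₂P(x,y):
  X=0: 0.1170, 0.2871
  X=1: 0.5055, 0.3957
  X=2: 0.1291, 0.5006
Sum of the 6 terms: H(X,Y) = 1.9350 bits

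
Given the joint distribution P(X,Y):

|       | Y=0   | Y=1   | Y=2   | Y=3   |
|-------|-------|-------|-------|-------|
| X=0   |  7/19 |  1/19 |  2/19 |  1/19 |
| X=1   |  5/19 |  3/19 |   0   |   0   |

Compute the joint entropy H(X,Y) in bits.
2.2471 bits

H(X,Y) = -Σ_{x,y} P(x,y) log₂ P(x,y). Per-cell terms -P(x,y)·log₂P(x,y):
  X=0: 0.5307, 0.2236, 0.3419, 0.2236
  X=1: 0.5068, 0.4205, 0.0000, 0.0000
  (cells with P = 0 contribute 0)
Sum of the 8 terms: H(X,Y) = 2.2471 bits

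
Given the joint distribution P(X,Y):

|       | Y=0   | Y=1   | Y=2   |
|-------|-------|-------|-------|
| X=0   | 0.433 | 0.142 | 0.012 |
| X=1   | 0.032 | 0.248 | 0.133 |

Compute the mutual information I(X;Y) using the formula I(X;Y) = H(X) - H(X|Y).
0.3813 bits

I(X;Y) = H(X) - H(X|Y)

Marginal of X (row sums):
  P(X=0) = 0.433 + 0.142 + 0.012 = 0.587
  P(X=1) = 0.032 + 0.248 + 0.133 = 0.413
H(X) = -[0.587·log₂(0.587) + 0.413·log₂(0.413)]
  = 0.45115 + 0.52690 = 0.97805 bits

Marginal of Y (column sums):
  P(Y=0) = 0.433 + 0.032 = 0.465
  P(Y=1) = 0.142 + 0.248 = 0.390
  P(Y=2) = 0.012 + 0.133 = 0.145
H(X|Y) = Σ_y P(y)·H(X|Y=y):
  Y=0: P(Y=0) = 0.465, P(X|Y=0) = (433/465, 32/465) → H(X|Y=0) = 0.36149
  Y=1: P(Y=1) = 0.390, P(X|Y=1) = (71/195, 124/195) → H(X|Y=1) = 0.94604
  Y=2: P(Y=2) = 0.145, P(X|Y=2) = (12/145, 133/145) → H(X|Y=2) = 0.41183
H(X|Y) = 0.465·0.36149 + 0.390·0.94604 + 0.145·0.41183 = 0.59676 bits

I(X;Y) = H(X) - H(X|Y) = 0.97805 - 0.59676 = 0.3813 bits

Cross-check via I(X;Y) = H(X) + H(Y) - H(X,Y): computing H(Y) from the column sums and H(X,Y) from the 6 cells in the same way gives H(Y) = 1.44743 bits and H(X,Y) = 2.04420 bits, so
I(X;Y) = 0.97805 + 1.44743 - 2.04420 = 0.3813 bits ✓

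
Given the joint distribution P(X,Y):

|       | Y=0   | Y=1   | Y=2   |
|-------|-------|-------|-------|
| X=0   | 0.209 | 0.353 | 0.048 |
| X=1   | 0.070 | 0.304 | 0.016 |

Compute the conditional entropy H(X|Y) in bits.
0.9330 bits

H(X|Y) = H(X,Y) - H(Y)

H(X,Y) = -Σ_{x,y} P(x,y) log₂ P(x,y). Per-cell terms -P(x,y)·log₂P(x,y):
  X=0: 0.47201, 0.53030, 0.21028
  X=1: 0.26856, 0.52223, 0.09545
Sum of the 6 terms: H(X,Y) = 2.0988 bits

Marginal of Y (column sums):
  P(Y=0) = 0.209 + 0.070 = 0.279
  P(Y=1) = 0.353 + 0.304 = 0.657
  P(Y=2) = 0.048 + 0.016 = 0.064
H(Y) = -[0.279·log₂(0.279) + 0.657·log₂(0.657) + 0.064·log₂(0.064)]
  = 0.51382 + 0.39816 + 0.25381 = 1.1658 bits

H(X|Y) = H(X,Y) - H(Y) = 2.0988 - 1.1658 = 0.9330 bits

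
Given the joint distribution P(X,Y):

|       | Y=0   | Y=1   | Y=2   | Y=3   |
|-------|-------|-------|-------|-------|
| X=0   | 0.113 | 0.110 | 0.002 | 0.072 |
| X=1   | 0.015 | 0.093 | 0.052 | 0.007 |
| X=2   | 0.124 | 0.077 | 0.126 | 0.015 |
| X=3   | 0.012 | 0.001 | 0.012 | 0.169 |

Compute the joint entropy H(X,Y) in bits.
3.4007 bits

H(X,Y) = -Σ_{x,y} P(x,y) log₂ P(x,y). Per-cell terms -P(x,y)·log₂P(x,y):
  X=0: 0.35545, 0.35029, 0.01793, 0.27330
  X=1: 0.09088, 0.31868, 0.22180, 0.05011
  X=2: 0.37344, 0.28482, 0.37655, 0.09088
  X=3: 0.07657, 0.00997, 0.07657, 0.43347
Sum of the 16 terms: H(X,Y) = 3.4007 bits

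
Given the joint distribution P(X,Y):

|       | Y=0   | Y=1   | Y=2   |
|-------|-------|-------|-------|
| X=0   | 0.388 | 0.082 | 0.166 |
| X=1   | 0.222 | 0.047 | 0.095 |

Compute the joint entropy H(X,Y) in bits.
2.2679 bits

H(X,Y) = -Σ_{x,y} P(x,y) log₂ P(x,y). Per-cell terms -P(x,y)·log₂P(x,y):
  X=0: 0.5300, 0.2959, 0.4301
  X=1: 0.4820, 0.2073, 0.3226
Sum of the 6 terms: H(X,Y) = 2.2679 bits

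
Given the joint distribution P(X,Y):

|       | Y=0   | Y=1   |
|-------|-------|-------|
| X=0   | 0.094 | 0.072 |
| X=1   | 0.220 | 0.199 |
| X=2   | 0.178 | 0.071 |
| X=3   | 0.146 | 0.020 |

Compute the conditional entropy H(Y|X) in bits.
0.8850 bits

H(Y|X) = H(X,Y) - H(X)

H(X,Y) = -Σ_{x,y} P(x,y) log₂ P(x,y). Per-cell terms -P(x,y)·log₂P(x,y):
  X=0: 0.3207, 0.2733
  X=1: 0.4806, 0.4635
  X=2: 0.4432, 0.2709
  X=3: 0.4053, 0.1129
Sum of the 8 terms: H(X,Y) = 2.7704 bits

Marginal of X (row sums):
  P(X=0) = 0.094 + 0.072 = 0.166
  P(X=1) = 0.220 + 0.199 = 0.419
  P(X=2) = 0.178 + 0.071 = 0.249
  P(X=3) = 0.146 + 0.020 = 0.166
H(X) = -[0.166·log₂(0.166) + 0.419·log₂(0.419) + 0.249·log₂(0.249) + 0.166·log₂(0.166)]
  = 0.4301 + 0.5258 + 0.4994 + 0.4301 = 1.8854 bits

H(Y|X) = H(X,Y) - H(X) = 2.7704 - 1.8854 = 0.8850 bits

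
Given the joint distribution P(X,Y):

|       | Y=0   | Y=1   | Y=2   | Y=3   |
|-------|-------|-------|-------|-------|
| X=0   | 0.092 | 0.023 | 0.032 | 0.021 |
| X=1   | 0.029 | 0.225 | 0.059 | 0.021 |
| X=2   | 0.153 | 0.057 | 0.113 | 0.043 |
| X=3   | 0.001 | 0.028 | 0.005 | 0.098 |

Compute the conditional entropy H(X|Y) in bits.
1.4689 bits

H(X|Y) = H(X,Y) - H(Y)

H(X,Y) = -Σ_{x,y} P(x,y) log₂ P(x,y). Per-cell terms -P(x,y)·log₂P(x,y):
  X=0: 0.31668, 0.12517, 0.15891, 0.11704
  X=1: 0.14813, 0.48420, 0.24091, 0.11704
  X=2: 0.41438, 0.23557, 0.35545, 0.19520
  X=3: 0.00997, 0.14444, 0.03822, 0.32841
Sum of the 16 terms: H(X,Y) = 3.4297 bits

Marginal of Y (column sums):
  P(Y=0) = 0.092 + 0.029 + 0.153 + 0.001 = 0.275
  P(Y=1) = 0.023 + 0.225 + 0.057 + 0.028 = 0.333
  P(Y=2) = 0.032 + 0.059 + 0.113 + 0.005 = 0.209
  P(Y=3) = 0.021 + 0.021 + 0.043 + 0.098 = 0.183
H(Y) = -[0.275·log₂(0.275) + 0.333·log₂(0.333) + 0.209·log₂(0.209) + 0.183·log₂(0.183)]
  = 0.51219 + 0.52827 + 0.47201 + 0.44837 = 1.9608 bits

H(X|Y) = H(X,Y) - H(Y) = 3.4297 - 1.9608 = 1.4689 bits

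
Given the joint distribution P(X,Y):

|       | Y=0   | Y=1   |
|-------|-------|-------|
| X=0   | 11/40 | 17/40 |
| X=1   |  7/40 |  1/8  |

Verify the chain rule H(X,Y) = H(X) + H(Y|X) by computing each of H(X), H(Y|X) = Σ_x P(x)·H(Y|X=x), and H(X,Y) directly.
H(X) = 0.8813 bits, H(Y|X) = 0.9706 bits, H(X,Y) = 1.8519 bits

Marginal of X (row sums):
  P(X=0) = 11/40 + 17/40 = 7/10
  P(X=1) = 7/40 + 1/8 = 3/10
H(X) = -[(7/10)·log₂(7/10) + (3/10)·log₂(3/10)]
  = 0.3602 + 0.5211 = 0.8813 bits

H(Y|X) = Σ_x P(x)·H(Y|X=x):
  X=0: P(X=0) = 7/10, P(Y|X=0) = (11/28, 17/28) → H(Y|X=0) = 0.9666
  X=1: P(X=1) = 3/10, P(Y|X=1) = (7/12, 5/12) → H(Y|X=1) = 0.9799
H(Y|X) = (7/10)·0.9666 + (3/10)·0.9799 = 0.9706 bits

H(X,Y) = -Σ_{x,y} P(x,y) log₂ P(x,y). Per-cell terms -P(x,y)·log₂P(x,y):
  X=0: 0.5122, 0.5246
  X=1: 0.4401, 0.3750
Sum of the 4 terms: H(X,Y) = 1.8519 bits

Chain rule check:
  H(X) + H(Y|X) = 0.8813 + 0.9706 = 1.8519 bits
  H(X,Y) = 1.8519 bits
✓ Chain rule verified.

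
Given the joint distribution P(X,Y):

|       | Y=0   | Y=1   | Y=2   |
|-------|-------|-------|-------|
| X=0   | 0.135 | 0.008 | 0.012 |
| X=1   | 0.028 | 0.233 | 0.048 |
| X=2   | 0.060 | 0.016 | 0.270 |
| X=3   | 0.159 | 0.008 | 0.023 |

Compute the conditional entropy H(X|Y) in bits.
1.2500 bits

H(X|Y) = H(X,Y) - H(Y)

H(X,Y) = -Σ_{x,y} P(x,y) log₂ P(x,y). Per-cell terms -P(x,y)·log₂P(x,y):
  X=0: 0.3900, 0.0557, 0.0766
  X=1: 0.1444, 0.4897, 0.2103
  X=2: 0.2435, 0.0955, 0.5100
  X=3: 0.4218, 0.0557, 0.1252
Sum of the 12 terms: H(X,Y) = 2.8184 bits

Marginal of Y (column sums):
  P(Y=0) = 0.135 + 0.028 + 0.060 + 0.159 = 0.382
  P(Y=1) = 0.008 + 0.233 + 0.016 + 0.008 = 0.265
  P(Y=2) = 0.012 + 0.048 + 0.270 + 0.023 = 0.353
H(Y) = -[0.382·log₂(0.382) + 0.265·log₂(0.265) + 0.353·log₂(0.353)]
  = 0.5304 + 0.5077 + 0.5303 = 1.5684 bits

H(X|Y) = H(X,Y) - H(Y) = 2.8184 - 1.5684 = 1.2500 bits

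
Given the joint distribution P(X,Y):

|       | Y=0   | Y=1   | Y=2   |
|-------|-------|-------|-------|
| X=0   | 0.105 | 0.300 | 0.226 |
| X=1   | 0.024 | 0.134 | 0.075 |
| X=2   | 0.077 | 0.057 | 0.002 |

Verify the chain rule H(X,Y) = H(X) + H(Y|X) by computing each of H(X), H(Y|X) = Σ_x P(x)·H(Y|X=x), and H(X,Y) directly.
H(X) = 1.3003 bits, H(Y|X) = 1.3834 bits, H(X,Y) = 2.6837 bits

Marginal of X (row sums):
  P(X=0) = 0.105 + 0.300 + 0.226 = 0.631
  P(X=1) = 0.024 + 0.134 + 0.075 = 0.233
  P(X=2) = 0.077 + 0.057 + 0.002 = 0.136
H(X) = -[0.631·log₂(0.631) + 0.233·log₂(0.233) + 0.136·log₂(0.136)]
  = 0.41917 + 0.48967 + 0.39145 = 1.3003 bits

H(Y|X) = Σ_x P(x)·H(Y|X=x):
  X=0: P(X=0) = 0.631, P(Y|X=0) = (105/631, 300/631, 226/631) → H(Y|X=0) = 1.47107
  X=1: P(X=1) = 0.233, P(Y|X=1) = (24/233, 134/233, 75/233) → H(Y|X=1) = 1.32317
  X=2: P(X=2) = 0.136, P(Y|X=2) = (77/136, 57/136, 1/68) → H(Y|X=2) = 1.07998
H(Y|X) = 0.631·1.47107 + 0.233·1.32317 + 0.136·1.07998 = 1.3834 bits

H(X,Y) = -Σ_{x,y} P(x,y) log₂ P(x,y). Per-cell terms -P(x,y)·log₂P(x,y):
  X=0: 0.34141, 0.52109, 0.48491
  X=1: 0.12914, 0.38856, 0.28027
  X=2: 0.28482, 0.23557, 0.01793
Sum of the 9 terms: H(X,Y) = 2.6837 bits

Chain rule check:
  H(X) + H(Y|X) = 1.3003 + 1.3834 = 2.6837 bits
  H(X,Y) = 2.6837 bits
✓ Chain rule verified.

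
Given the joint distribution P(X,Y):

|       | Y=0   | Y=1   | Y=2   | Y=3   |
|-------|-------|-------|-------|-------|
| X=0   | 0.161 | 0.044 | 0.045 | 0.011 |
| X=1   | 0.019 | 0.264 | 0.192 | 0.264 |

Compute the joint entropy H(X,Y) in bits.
2.4756 bits

H(X,Y) = -Σ_{x,y} P(x,y) log₂ P(x,y). Per-cell terms -P(x,y)·log₂P(x,y):
  X=0: 0.424214, 0.198280, 0.201327, 0.071570
  X=1: 0.108639, 0.507247, 0.457118, 0.507247
Sum of the 8 terms: H(X,Y) = 2.4756 bits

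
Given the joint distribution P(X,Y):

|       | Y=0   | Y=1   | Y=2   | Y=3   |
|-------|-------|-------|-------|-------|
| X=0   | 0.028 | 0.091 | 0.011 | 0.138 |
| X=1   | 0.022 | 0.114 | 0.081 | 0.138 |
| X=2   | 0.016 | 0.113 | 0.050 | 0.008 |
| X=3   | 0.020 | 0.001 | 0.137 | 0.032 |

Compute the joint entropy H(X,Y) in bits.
3.4886 bits

H(X,Y) = -Σ_{x,y} P(x,y) log₂ P(x,y). Per-cell terms -P(x,y)·log₂P(x,y):
  X=0: 0.144436, 0.314677, 0.071570, 0.394302
  X=1: 0.121140, 0.357150, 0.293701, 0.394302
  X=2: 0.095453, 0.355453, 0.216096, 0.055726
  X=3: 0.112877, 0.009966, 0.392882, 0.158905
Sum of the 16 terms: H(X,Y) = 3.4886 bits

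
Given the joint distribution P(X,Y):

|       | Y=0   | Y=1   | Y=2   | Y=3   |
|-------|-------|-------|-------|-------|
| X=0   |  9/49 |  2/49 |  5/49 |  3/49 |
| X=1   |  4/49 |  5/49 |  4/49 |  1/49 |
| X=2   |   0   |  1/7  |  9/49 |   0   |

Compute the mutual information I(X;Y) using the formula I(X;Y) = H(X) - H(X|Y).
0.3127 bits

I(X;Y) = H(X) - H(X|Y)

Marginal of X (row sums):
  P(X=0) = 9/49 + 2/49 + 5/49 + 3/49 = 19/49
  P(X=1) = 4/49 + 5/49 + 4/49 + 1/49 = 2/7
  P(X=2) = 0 + 1/7 + 9/49 + 0 = 16/49
H(X) = -[(19/49)·log₂(19/49) + (2/7)·log₂(2/7) + (16/49)·log₂(16/49)]
  = 0.52998 + 0.51639 + 0.52725 = 1.57362 bits

Marginal of Y (column sums):
  P(Y=0) = 9/49 + 4/49 + 0 = 13/49
  P(Y=1) = 2/49 + 5/49 + 1/7 = 2/7
  P(Y=2) = 5/49 + 4/49 + 9/49 = 18/49
  P(Y=3) = 3/49 + 1/49 + 0 = 4/49
H(X|Y) = Σ_y P(y)·H(X|Y=y):
  Y=0: P(Y=0) = 13/49, P(X|Y=0) = (9/13, 4/13, 0) → H(X|Y=0) = 0.89049
  Y=1: P(Y=1) = 2/7, P(X|Y=1) = (1/7, 5/14, 1/2) → H(X|Y=1) = 1.43156
  Y=2: P(Y=2) = 18/49, P(X|Y=2) = (5/18, 2/9, 1/2) → H(X|Y=2) = 1.49554
  Y=3: P(Y=3) = 4/49, P(X|Y=3) = (3/4, 1/4, 0) → H(X|Y=3) = 0.81128
H(X|Y) = (13/49)·0.89049 + (2/7)·1.43156 + (18/49)·1.49554 + (4/49)·0.81128 = 1.26088 bits

I(X;Y) = H(X) - H(X|Y) = 1.57362 - 1.26088 = 0.3127 bits

Cross-check via I(X;Y) = H(X) + H(Y) - H(X,Y): computing H(Y) from the column sums and H(X,Y) from the 12 cells in the same way gives H(Y) = 1.85007 bits and H(X,Y) = 3.11095 bits, so
I(X;Y) = 1.57362 + 1.85007 - 3.11095 = 0.3127 bits ✓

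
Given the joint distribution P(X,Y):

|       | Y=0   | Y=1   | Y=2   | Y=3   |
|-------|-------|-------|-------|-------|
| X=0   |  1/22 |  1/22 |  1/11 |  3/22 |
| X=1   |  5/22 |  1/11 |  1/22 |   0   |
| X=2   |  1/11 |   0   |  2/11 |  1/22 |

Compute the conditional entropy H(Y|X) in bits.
1.4972 bits

H(Y|X) = H(X,Y) - H(X)

H(X,Y) = -Σ_{x,y} P(x,y) log₂ P(x,y). Per-cell terms -P(x,y)·log₂P(x,y):
  X=0: 0.20270, 0.20270, 0.31449, 0.39197
  X=1: 0.48580, 0.31449, 0.20270, 0.00000
  X=2: 0.31449, 0.00000, 0.44717, 0.20270
  (cells with P = 0 contribute 0)
Sum of the 12 terms: H(X,Y) = 3.0792 bits

Marginal of X (row sums):
  P(X=0) = 1/22 + 1/22 + 1/11 + 3/22 = 7/22
  P(X=1) = 5/22 + 1/11 + 1/22 + 0 = 4/11
  P(X=2) = 1/11 + 0 + 2/11 + 1/22 = 7/22
H(X) = -[(7/22)·log₂(7/22) + (4/11)·log₂(4/11) + (7/22)·log₂(7/22)]
  = 0.52566 + 0.53070 + 0.52566 = 1.5820 bits

H(Y|X) = H(X,Y) - H(X) = 3.0792 - 1.5820 = 1.4972 bits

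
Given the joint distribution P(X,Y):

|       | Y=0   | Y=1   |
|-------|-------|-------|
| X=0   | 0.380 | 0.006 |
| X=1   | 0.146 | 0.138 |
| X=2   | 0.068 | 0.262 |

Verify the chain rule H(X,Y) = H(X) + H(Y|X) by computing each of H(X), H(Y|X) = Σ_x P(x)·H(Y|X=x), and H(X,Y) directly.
H(X) = 1.5737 bits, H(Y|X) = 0.5707 bits, H(X,Y) = 2.1443 bits

Marginal of X (row sums):
  P(X=0) = 0.380 + 0.006 = 0.386
  P(X=1) = 0.146 + 0.138 = 0.284
  P(X=2) = 0.068 + 0.262 = 0.330
H(X) = -[0.386·log₂(0.386) + 0.284·log₂(0.284) + 0.330·log₂(0.330)]
  = 0.53010 + 0.51575 + 0.52782 = 1.5737 bits

H(Y|X) = Σ_x P(x)·H(Y|X=x):
  X=0: P(X=0) = 0.386, P(Y|X=0) = (190/193, 3/193) → H(Y|X=0) = 0.11563
  X=1: P(X=1) = 0.284, P(Y|X=1) = (73/142, 69/142) → H(Y|X=1) = 0.99943
  X=2: P(X=2) = 0.330, P(Y|X=2) = (34/165, 131/165) → H(Y|X=2) = 0.73388
H(Y|X) = 0.386·0.11563 + 0.284·0.99943 + 0.330·0.73388 = 0.5707 bits

H(X,Y) = -Σ_{x,y} P(x,y) log₂ P(x,y). Per-cell terms -P(x,y)·log₂P(x,y):
  X=0: 0.53045, 0.04428
  X=1: 0.40529, 0.39430
  X=2: 0.26373, 0.50628
Sum of the 6 terms: H(X,Y) = 2.1443 bits

Chain rule check:
  H(X) + H(Y|X) = 1.5737 + 0.5707 = 2.1444 bits
  H(X,Y) = 2.1443 bits
✓ Chain rule verified (Δ = 0.0001 is 4-dp rounding noise: each of the three values was rounded independently).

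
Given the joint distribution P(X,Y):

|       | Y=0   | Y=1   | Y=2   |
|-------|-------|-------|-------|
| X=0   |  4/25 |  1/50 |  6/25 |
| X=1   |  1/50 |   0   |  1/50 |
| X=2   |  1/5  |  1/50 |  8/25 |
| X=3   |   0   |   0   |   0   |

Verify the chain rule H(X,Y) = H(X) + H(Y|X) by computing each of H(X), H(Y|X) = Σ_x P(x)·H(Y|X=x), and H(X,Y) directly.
H(X) = 1.1914 bits, H(Y|X) = 1.1676 bits, H(X,Y) = 2.3591 bits

Marginal of X (row sums):
  P(X=0) = 4/25 + 1/50 + 6/25 = 21/50
  P(X=1) = 1/50 + 0 + 1/50 = 1/25
  P(X=2) = 1/5 + 1/50 + 8/25 = 27/50
  P(X=3) = 0 + 0 + 0 = 0
H(X) = -[(21/50)·log₂(21/50) + (1/25)·log₂(1/25) + (27/50)·log₂(27/50)]   (outcomes with P = 0 contribute 0)
  = 0.5256 + 0.1858 + 0.4800 = 1.1914 bits

H(Y|X) = Σ_x P(x)·H(Y|X=x):
  X=0: P(X=0) = 21/50, P(Y|X=0) = (8/21, 1/21, 4/7) → H(Y|X=0) = 1.2009
  X=1: P(X=1) = 1/25, P(Y|X=1) = (1/2, 0, 1/2) → H(Y|X=1) = 1.0000
  X=2: P(X=2) = 27/50, P(Y|X=2) = (10/27, 1/27, 16/27) → H(Y|X=2) = 1.1542
  X=3: P(X=3) = 0 → contributes 0
H(Y|X) = (21/50)·1.2009 + (1/25)·1.0000 + (27/50)·1.1542 = 1.1676 bits

H(X,Y) = -Σ_{x,y} P(x,y) log₂ P(x,y). Per-cell terms -P(x,y)·log₂P(x,y):
  X=0: 0.4230, 0.1129, 0.4941
  X=1: 0.1129, 0.0000, 0.1129
  X=2: 0.4644, 0.1129, 0.5260
  X=3: 0.0000, 0.0000, 0.0000
  (cells with P = 0 contribute 0)
Sum of the 12 terms: H(X,Y) = 2.3591 bits

Chain rule check:
  H(X) + H(Y|X) = 1.1914 + 1.1676 = 2.3590 bits
  H(X,Y) = 2.3591 bits
✓ Chain rule verified (Δ = 0.0001 is 4-dp rounding noise: each of the three values was rounded independently).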